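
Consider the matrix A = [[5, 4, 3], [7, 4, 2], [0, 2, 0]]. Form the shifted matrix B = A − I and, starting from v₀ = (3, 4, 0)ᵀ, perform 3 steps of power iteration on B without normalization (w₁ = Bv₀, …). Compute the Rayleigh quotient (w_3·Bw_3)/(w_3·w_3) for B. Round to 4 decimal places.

μ ≈ 9.3591

B = A − I has rows (4, 4, 3); (7, 3, 2); (0, 2, -1)
w1 = Bv₀ = (4·3 + 4·4 + 3·0; 7·3 + 3·4 + 2·0; 0·3 + 2·4 + (-1)·0) = (28, 33, 8)
w2 = Bw1 = (4·28 + 4·33 + 3·8; 7·28 + 3·33 + 2·8; 0·28 + 2·33 + (-1)·8) = (268, 311, 58)
w3 = Bw2 = (2490, 2925, 564)
Bw3 = (23352, 27333, 5286)
w3·Bw3 = 141076809; w3·w3 = 15073821; μ ≈ 141076809/15073821 = 9.3591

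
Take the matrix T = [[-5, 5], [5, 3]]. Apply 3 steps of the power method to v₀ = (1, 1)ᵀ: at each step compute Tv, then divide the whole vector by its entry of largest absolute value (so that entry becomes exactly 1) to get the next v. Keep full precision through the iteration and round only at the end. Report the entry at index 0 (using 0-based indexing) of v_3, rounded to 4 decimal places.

Tv0 = (0.00000, 8.00000); divide by 8.00000 → v1 = (0.00000, 1.00000)
Tv1 = (5.00000, 3.00000); divide by 5.00000 → v2 = (1.00000, 0.60000)
Tv2 = (-2.00000, 6.80000); divide by 6.80000 → v3 = (-0.29412, 1.00000)
Requested entry of v3: -80/272 = -0.2941

-0.2941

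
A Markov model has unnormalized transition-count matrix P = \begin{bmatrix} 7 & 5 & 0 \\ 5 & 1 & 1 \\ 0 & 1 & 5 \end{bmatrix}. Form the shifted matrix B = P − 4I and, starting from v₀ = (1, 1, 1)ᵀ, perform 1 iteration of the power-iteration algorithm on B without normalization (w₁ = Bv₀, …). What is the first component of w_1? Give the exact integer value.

B = P − 4I has rows (3, 5, 0); (5, -3, 1); (0, 1, 1)
w1 = Bv₀ = (3·1 + 5·1 + 0·1; 5·1 + (-3)·1 + 1·1; 0·1 + 1·1 + 1·1) = (8, 3, 2)
Requested component of w1: 8

8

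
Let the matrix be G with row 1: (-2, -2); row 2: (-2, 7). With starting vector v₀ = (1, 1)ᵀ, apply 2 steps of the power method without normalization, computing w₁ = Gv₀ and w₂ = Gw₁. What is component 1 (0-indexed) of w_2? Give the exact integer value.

w1 = Gv₀ = (-4, 5)
w2 = Gw1 = (-2, 43)
The requested component of w2 is 43.

43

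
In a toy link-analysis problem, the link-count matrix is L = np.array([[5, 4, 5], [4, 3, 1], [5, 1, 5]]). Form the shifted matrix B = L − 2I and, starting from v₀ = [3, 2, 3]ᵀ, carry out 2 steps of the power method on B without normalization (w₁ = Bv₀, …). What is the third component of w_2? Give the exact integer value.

255

B = L − 2I has rows (3, 4, 5); (4, 1, 1); (5, 1, 3)
w1 = Bv₀ = (3·3 + 4·2 + 5·3; 4·3 + 1·2 + 1·3; 5·3 + 1·2 + 3·3) = (32, 17, 26)
w2 = Bw1 = (3·32 + 4·17 + 5·26; 4·32 + 1·17 + 1·26; 5·32 + 1·17 + 3·26) = (294, 171, 255)
Requested component of w2: 255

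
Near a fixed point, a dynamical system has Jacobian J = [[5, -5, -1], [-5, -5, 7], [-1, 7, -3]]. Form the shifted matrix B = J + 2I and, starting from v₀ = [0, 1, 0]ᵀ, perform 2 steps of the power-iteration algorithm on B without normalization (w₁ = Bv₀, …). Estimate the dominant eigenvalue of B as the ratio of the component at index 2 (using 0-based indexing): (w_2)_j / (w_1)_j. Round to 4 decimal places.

μ ≈ -3.2857

B = J + 2I has rows (7, -5, -1); (-5, -3, 7); (-1, 7, -1)
w1 = Bv₀ = (7·0 + (-5)·1 + (-1)·0; (-5)·0 + (-3)·1 + 7·0; (-1)·0 + 7·1 + (-1)·0) = (-5, -3, 7)
w2 = Bw1 = (7·(-5) + (-5)·(-3) + (-1)·7; (-5)·(-5) + (-3)·(-3) + 7·7; (-1)·(-5) + 7·(-3) + (-1)·7) = (-27, 83, -23)
Ratio: -23/7 = -3.2857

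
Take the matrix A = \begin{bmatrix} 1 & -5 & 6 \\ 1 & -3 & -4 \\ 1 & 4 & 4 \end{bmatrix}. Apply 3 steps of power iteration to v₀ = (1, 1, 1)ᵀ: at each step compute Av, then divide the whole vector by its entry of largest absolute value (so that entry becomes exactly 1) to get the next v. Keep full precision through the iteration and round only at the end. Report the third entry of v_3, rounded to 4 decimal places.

Av0 = (2.00000, -6.00000, 9.00000); divide by 9.00000 → v1 = (0.22222, -0.66667, 1.00000)
Av1 = (9.55556, -1.77778, 1.55556); divide by 9.55556 → v2 = (1.00000, -0.18605, 0.16279)
Av2 = (2.90698, 0.90698, 0.90698); divide by 2.90698 → v3 = (1.00000, 0.31200, 0.31200)
Requested entry of v3: 78/250 = 0.3120

0.3120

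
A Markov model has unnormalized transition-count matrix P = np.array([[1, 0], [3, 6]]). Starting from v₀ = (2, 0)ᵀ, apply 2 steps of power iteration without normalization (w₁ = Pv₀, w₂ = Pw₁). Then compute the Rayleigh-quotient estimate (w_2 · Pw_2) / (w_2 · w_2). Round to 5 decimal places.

w1 = Pv₀ = (2, 6)
w2 = Pw1 = (2, 42)
Pw2 = (2, 258)
w2·Pw2 = 2·2 + 42·258 = 10840; w2·w2 = 2·2 + 42·42 = 1768
λ ≈ 10840/1768 = 6.13122

6.13122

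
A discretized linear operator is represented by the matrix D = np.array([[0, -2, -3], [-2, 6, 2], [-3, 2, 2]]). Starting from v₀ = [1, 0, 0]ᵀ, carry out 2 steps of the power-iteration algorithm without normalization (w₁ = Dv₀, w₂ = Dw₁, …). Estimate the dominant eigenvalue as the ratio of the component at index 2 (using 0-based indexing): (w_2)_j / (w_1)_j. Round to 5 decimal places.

w1 = Dv₀ = (0, -2, -3)
w2 = Dw1 = (13, -18, -10)
Ratio at component: -10 / -3 = 3.33333

3.33333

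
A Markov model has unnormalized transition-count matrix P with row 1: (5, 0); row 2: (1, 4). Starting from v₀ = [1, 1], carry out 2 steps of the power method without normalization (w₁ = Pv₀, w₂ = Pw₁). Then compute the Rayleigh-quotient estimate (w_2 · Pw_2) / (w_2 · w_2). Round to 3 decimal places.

λ ≈ 5.000

w1 = Pv₀ = (5·1 + 0·1; 1·1 + 4·1) = (5, 5)
w2 = Pw1 = (5·5 + 0·5; 1·5 + 4·5) = (25, 25)
Pw2 = (125, 125)
w2·Pw2 = 25·125 + 25·125 = 6250; w2·w2 = 25·25 + 25·25 = 1250
λ ≈ 6250/1250 = 5.000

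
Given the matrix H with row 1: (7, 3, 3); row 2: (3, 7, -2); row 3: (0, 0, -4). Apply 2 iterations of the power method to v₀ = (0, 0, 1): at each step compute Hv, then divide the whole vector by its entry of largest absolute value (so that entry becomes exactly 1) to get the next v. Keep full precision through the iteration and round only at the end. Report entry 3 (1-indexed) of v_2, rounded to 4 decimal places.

Hv0 = (3.00000, -2.00000, -4.00000); divide by -4.00000 → v1 = (-0.75000, 0.50000, 1.00000)
Hv1 = (-0.75000, -0.75000, -4.00000); divide by -4.00000 → v2 = (0.18750, 0.18750, 1.00000)
Requested entry of v2: 16/16 = 1.0000

1.0000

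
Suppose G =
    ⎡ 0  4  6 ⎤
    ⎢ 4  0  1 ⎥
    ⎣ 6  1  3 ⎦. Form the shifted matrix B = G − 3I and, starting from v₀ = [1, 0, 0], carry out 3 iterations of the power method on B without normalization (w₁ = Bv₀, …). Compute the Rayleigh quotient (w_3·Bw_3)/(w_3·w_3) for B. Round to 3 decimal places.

-8.131

B = G − 3I has rows (-3, 4, 6); (4, -3, 1); (6, 1, 0)
w1 = Bv₀ = ((-3)·1 + 4·0 + 6·0; 4·1 + (-3)·0 + 1·0; 6·1 + 1·0 + 0·0) = (-3, 4, 6)
w2 = Bw1 = ((-3)·(-3) + 4·4 + 6·6; 4·(-3) + (-3)·4 + 1·6; 6·(-3) + 1·4 + 0·6) = (61, -18, -14)
w3 = Bw2 = (-339, 284, 348)
Bw3 = (4241, -1860, -1750)
w3·Bw3 = -2574939; w3·w3 = 316681; μ ≈ -2574939/316681 = -8.131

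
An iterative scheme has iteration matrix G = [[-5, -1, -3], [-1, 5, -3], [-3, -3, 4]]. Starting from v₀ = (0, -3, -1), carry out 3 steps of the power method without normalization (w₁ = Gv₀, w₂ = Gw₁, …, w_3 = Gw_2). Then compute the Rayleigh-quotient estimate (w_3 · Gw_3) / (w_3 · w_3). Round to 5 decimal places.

λ ≈ 6.52572

w1 = Gv₀ = ((-5)·0 + (-1)·(-3) + (-3)·(-1); (-1)·0 + 5·(-3) + (-3)·(-1); (-3)·0 + (-3)·(-3) + 4·(-1)) = (6, -12, 5)
w2 = Gw1 = ((-5)·6 + (-1)·(-12) + (-3)·5; (-1)·6 + 5·(-12) + (-3)·5; (-3)·6 + (-3)·(-12) + 4·5) = (-33, -81, 38)
w3 = Gw2 = (132, -486, 494)
Gw3 = (-1656, -4044, 3038)
w3·Gw3 = 132·(-1656) + (-486)·(-4044) + 494·3038 = 3247564; w3·w3 = 132·132 + (-486)·(-486) + 494·494 = 497656
λ ≈ 3247564/497656 = 6.52572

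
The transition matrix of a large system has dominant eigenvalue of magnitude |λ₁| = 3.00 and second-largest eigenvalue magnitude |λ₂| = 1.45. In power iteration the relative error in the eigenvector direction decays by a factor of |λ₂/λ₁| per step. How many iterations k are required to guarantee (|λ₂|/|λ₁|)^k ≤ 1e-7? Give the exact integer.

|λ₂/λ₁| = 1.45/3.00 = 0.48333
Need k ≥ ln(1e-7) / ln(0.48333) = -16.1181 / -0.7270 ≈ 22.169
Smallest integer k satisfying the bound: 23

23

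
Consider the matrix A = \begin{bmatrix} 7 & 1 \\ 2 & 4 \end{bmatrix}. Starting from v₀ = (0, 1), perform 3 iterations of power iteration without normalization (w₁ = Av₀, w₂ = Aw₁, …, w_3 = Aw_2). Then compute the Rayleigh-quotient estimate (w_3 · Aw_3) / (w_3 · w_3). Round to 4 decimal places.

w1 = Av₀ = (7·0 + 1·1; 2·0 + 4·1) = (1, 4)
w2 = Aw1 = (7·1 + 1·4; 2·1 + 4·4) = (11, 18)
w3 = Aw2 = (95, 94)
Aw3 = (759, 566)
w3·Aw3 = 95·759 + 94·566 = 125309; w3·w3 = 95·95 + 94·94 = 17861
λ ≈ 125309/17861 = 7.0158

λ ≈ 7.0158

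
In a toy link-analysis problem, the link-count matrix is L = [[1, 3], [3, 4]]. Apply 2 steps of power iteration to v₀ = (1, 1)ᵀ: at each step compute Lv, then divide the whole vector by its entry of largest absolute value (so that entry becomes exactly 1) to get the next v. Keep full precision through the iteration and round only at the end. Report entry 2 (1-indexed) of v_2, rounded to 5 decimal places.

1.00000

Lv0 = (4.000000, 7.000000); divide by 7.000000 → v1 = (0.571429, 1.000000)
Lv1 = (3.571429, 5.714286); divide by 5.714286 → v2 = (0.625000, 1.000000)
Requested entry of v2: 40/40 = 1.00000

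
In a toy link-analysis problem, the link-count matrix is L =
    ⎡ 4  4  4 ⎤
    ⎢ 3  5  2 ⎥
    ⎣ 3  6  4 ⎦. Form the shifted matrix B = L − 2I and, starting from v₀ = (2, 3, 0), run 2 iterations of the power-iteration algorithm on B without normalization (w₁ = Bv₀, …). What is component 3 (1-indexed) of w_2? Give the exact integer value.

B = L − 2I has rows (2, 4, 4); (3, 3, 2); (3, 6, 2)
w1 = Bv₀ = (2·2 + 4·3 + 4·0; 3·2 + 3·3 + 2·0; 3·2 + 6·3 + 2·0) = (16, 15, 24)
w2 = Bw1 = (2·16 + 4·15 + 4·24; 3·16 + 3·15 + 2·24; 3·16 + 6·15 + 2·24) = (188, 141, 186)
Requested component of w2: 186

186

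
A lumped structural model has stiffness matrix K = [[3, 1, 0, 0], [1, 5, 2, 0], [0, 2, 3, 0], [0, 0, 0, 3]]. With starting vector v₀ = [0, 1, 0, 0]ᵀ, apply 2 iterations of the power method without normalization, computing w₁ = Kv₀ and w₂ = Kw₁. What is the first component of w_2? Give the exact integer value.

w1 = Kv₀ = (1, 5, 2, 0)
w2 = Kw1 = (8, 30, 16, 0)
The requested component of w2 is 8.

8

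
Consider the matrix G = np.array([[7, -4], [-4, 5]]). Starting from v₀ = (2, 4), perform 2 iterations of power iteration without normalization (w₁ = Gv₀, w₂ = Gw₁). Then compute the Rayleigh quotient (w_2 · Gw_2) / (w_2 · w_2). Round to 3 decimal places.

w1 = Gv₀ = (7·2 + (-4)·4; (-4)·2 + 5·4) = (-2, 12)
w2 = Gw1 = (7·(-2) + (-4)·12; (-4)·(-2) + 5·12) = (-62, 68)
Gw2 = (-706, 588)
w2·Gw2 = (-62)·(-706) + 68·588 = 83756; w2·w2 = (-62)·(-62) + 68·68 = 8468
λ ≈ 83756/8468 = 9.891

9.891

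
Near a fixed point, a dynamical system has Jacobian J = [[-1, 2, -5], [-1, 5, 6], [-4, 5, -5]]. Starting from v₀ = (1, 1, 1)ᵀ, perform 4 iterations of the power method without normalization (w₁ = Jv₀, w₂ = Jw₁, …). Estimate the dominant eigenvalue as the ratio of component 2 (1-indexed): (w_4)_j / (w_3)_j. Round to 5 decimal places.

λ ≈ 1.26688

w1 = Jv₀ = ((-1)·1 + 2·1 + (-5)·1; (-1)·1 + 5·1 + 6·1; (-4)·1 + 5·1 + (-5)·1) = (-4, 10, -4)
w2 = Jw1 = ((-1)·(-4) + 2·10 + (-5)·(-4); (-1)·(-4) + 5·10 + 6·(-4); (-4)·(-4) + 5·10 + (-5)·(-4)) = (44, 30, 86)
w3 = Jw2 = (-414, 622, -456)
w4 = Jw3 = (3938, 788, 7046)
Ratio at component: 788 / 622 = 1.26688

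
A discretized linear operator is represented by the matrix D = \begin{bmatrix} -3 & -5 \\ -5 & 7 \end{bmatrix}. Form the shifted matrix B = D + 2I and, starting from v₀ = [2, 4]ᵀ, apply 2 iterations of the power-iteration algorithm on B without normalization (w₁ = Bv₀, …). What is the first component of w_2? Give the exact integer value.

B = D + 2I has rows (-1, -5); (-5, 9)
w1 = Bv₀ = ((-1)·2 + (-5)·4; (-5)·2 + 9·4) = (-22, 26)
w2 = Bw1 = ((-1)·(-22) + (-5)·26; (-5)·(-22) + 9·26) = (-108, 344)
Requested component of w2: -108

-108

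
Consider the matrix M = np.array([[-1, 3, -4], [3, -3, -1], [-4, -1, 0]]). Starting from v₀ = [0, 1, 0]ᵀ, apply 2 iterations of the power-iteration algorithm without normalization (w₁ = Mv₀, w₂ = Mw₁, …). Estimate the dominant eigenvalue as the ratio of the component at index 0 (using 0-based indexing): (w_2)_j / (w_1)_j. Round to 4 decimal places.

w1 = Mv₀ = ((-1)·0 + 3·1 + (-4)·0; 3·0 + (-3)·1 + (-1)·0; (-4)·0 + (-1)·1 + 0·0) = (3, -3, -1)
w2 = Mw1 = ((-1)·3 + 3·(-3) + (-4)·(-1); 3·3 + (-3)·(-3) + (-1)·(-1); (-4)·3 + (-1)·(-3) + 0·(-1)) = (-8, 19, -9)
Ratio at component: -8 / 3 = -2.6667

-2.6667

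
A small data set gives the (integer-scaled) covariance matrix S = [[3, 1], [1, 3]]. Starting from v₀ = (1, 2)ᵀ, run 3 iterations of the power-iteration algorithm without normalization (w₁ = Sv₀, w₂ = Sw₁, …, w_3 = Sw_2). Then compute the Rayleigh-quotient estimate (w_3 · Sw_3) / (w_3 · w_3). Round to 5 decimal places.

λ ≈ 3.99653

w1 = Sv₀ = (5, 7)
w2 = Sw1 = (22, 26)
w3 = Sw2 = (92, 100)
Sw3 = (376, 392)
w3·Sw3 = 92·376 + 100·392 = 73792; w3·w3 = 92·92 + 100·100 = 18464
λ ≈ 73792/18464 = 3.99653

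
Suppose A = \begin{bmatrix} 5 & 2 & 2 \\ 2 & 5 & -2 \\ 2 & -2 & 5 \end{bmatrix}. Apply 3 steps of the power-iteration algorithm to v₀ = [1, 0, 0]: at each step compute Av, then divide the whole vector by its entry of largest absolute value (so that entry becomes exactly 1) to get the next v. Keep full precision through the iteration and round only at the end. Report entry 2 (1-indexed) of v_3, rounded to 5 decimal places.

Av0 = (5.000000, 2.000000, 2.000000); divide by 5.000000 → v1 = (1.000000, 0.400000, 0.400000)
Av1 = (6.600000, 3.200000, 3.200000); divide by 6.600000 → v2 = (1.000000, 0.484848, 0.484848)
Av2 = (6.939394, 3.454545, 3.454545); divide by 6.939394 → v3 = (1.000000, 0.497817, 0.497817)
Requested entry of v3: 114/229 = 0.49782

0.49782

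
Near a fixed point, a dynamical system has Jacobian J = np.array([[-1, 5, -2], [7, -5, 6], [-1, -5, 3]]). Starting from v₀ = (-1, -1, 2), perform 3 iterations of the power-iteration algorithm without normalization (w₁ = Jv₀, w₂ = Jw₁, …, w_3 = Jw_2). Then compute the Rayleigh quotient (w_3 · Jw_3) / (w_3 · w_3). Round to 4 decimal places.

w1 = Jv₀ = ((-1)·(-1) + 5·(-1) + (-2)·2; 7·(-1) + (-5)·(-1) + 6·2; (-1)·(-1) + (-5)·(-1) + 3·2) = (-8, 10, 12)
w2 = Jw1 = ((-1)·(-8) + 5·10 + (-2)·12; 7·(-8) + (-5)·10 + 6·12; (-1)·(-8) + (-5)·10 + 3·12) = (34, -34, -6)
w3 = Jw2 = (-192, 372, 118)
Jw3 = (1816, -2496, -1314)
w3·Jw3 = (-192)·1816 + 372·(-2496) + 118·(-1314) = -1432236; w3·w3 = (-192)·(-192) + 372·372 + 118·118 = 189172
λ ≈ -1432236/189172 = -7.5711

-7.5711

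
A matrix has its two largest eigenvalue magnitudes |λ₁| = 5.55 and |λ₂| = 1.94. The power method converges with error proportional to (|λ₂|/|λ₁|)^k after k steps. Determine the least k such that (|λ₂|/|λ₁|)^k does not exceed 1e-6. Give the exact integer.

|λ₂/λ₁| = 1.94/5.55 = 0.34955
Need k ≥ ln(1e-6) / ln(0.34955) = -13.8155 / -1.0511 ≈ 13.144
Smallest integer k satisfying the bound: 14

14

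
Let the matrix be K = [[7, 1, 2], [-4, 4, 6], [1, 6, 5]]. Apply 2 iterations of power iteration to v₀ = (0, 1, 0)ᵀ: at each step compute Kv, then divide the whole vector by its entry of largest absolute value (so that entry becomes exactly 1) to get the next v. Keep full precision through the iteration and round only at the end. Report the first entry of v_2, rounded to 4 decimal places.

0.4182

Kv0 = (1.00000, 4.00000, 6.00000); divide by 6.00000 → v1 = (0.16667, 0.66667, 1.00000)
Kv1 = (3.83333, 8.00000, 9.16667); divide by 9.16667 → v2 = (0.41818, 0.87273, 1.00000)
Requested entry of v2: 23/55 = 0.4182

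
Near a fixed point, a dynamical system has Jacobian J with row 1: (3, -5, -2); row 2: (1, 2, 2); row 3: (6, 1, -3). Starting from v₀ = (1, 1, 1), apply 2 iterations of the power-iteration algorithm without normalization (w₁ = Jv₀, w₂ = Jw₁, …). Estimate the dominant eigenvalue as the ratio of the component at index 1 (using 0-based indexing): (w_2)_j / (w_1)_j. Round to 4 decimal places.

w1 = Jv₀ = (-4, 5, 4)
w2 = Jw1 = (-45, 14, -31)
Ratio at component: 14 / 5 = 2.8000

λ ≈ 2.8000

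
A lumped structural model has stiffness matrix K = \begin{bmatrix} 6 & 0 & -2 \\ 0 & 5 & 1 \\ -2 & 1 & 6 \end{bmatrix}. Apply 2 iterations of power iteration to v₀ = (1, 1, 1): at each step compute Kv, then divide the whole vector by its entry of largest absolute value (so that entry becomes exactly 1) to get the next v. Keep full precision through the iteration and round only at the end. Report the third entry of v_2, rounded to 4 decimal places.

Kv0 = (4.00000, 6.00000, 5.00000); divide by 6.00000 → v1 = (0.66667, 1.00000, 0.83333)
Kv1 = (2.33333, 5.83333, 4.66667); divide by 5.83333 → v2 = (0.40000, 1.00000, 0.80000)
Requested entry of v2: 28/35 = 0.8000

0.8000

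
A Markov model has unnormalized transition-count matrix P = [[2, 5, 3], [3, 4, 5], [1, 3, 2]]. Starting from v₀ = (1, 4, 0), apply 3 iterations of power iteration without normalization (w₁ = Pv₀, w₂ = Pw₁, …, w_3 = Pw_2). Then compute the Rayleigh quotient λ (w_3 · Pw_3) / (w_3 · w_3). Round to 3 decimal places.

w1 = Pv₀ = (2·1 + 5·4 + 3·0; 3·1 + 4·4 + 5·0; 1·1 + 3·4 + 2·0) = (22, 19, 13)
w2 = Pw1 = (2·22 + 5·19 + 3·13; 3·22 + 4·19 + 5·13; 1·22 + 3·19 + 2·13) = (178, 207, 105)
w3 = Pw2 = (1706, 1887, 1009)
Pw3 = (15874, 17711, 9385)
w3·Pw3 = 1706·15874 + 1887·17711 + 1009·9385 = 69971166; w3·w3 = 1706·1706 + 1887·1887 + 1009·1009 = 7489286
λ ≈ 69971166/7489286 = 9.343

9.343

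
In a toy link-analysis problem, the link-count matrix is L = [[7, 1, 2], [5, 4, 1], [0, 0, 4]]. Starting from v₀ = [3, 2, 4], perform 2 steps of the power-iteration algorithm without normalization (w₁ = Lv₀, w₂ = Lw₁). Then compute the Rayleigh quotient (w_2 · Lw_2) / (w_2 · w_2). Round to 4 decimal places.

w1 = Lv₀ = (7·3 + 1·2 + 2·4; 5·3 + 4·2 + 1·4; 0·3 + 0·2 + 4·4) = (31, 27, 16)
w2 = Lw1 = (7·31 + 1·27 + 2·16; 5·31 + 4·27 + 1·16; 0·31 + 0·27 + 4·16) = (276, 279, 64)
Lw2 = (2339, 2560, 256)
w2·Lw2 = 276·2339 + 279·2560 + 64·256 = 1376188; w2·w2 = 276·276 + 279·279 + 64·64 = 158113
λ ≈ 1376188/158113 = 8.7038

λ ≈ 8.7038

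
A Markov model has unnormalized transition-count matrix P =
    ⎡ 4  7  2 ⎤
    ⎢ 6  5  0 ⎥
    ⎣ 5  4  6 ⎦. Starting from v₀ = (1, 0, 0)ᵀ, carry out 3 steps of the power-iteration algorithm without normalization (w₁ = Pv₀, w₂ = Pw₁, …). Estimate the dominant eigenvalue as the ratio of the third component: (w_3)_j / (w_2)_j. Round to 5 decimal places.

13.51351

w1 = Pv₀ = (4·1 + 7·0 + 2·0; 6·1 + 5·0 + 0·0; 5·1 + 4·0 + 6·0) = (4, 6, 5)
w2 = Pw1 = (4·4 + 7·6 + 2·5; 6·4 + 5·6 + 0·5; 5·4 + 4·6 + 6·5) = (68, 54, 74)
w3 = Pw2 = (798, 678, 1000)
Ratio at component: 1000 / 74 = 13.51351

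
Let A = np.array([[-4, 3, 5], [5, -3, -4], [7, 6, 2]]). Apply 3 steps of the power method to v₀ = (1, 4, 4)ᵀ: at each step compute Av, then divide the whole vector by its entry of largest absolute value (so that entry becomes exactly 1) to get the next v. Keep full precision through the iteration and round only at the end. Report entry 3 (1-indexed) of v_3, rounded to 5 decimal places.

0.87867

Av0 = (28.000000, -23.000000, 39.000000); divide by 39.000000 → v1 = (0.717949, -0.589744, 1.000000)
Av1 = (0.358974, 1.358974, 3.487179); divide by 3.487179 → v2 = (0.102941, 0.389706, 1.000000)
Av2 = (5.757353, -4.654412, 5.058824); divide by 5.757353 → v3 = (1.000000, -0.808429, 0.878672)
Requested entry of v3: 688/783 = 0.87867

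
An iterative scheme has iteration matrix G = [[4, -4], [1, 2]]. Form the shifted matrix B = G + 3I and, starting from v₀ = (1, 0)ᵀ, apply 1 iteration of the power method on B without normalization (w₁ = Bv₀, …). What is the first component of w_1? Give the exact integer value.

B = G + 3I has rows (7, -4); (1, 5)
w1 = Bv₀ = (7·1 + (-4)·0; 1·1 + 5·0) = (7, 1)
Requested component of w1: 7

7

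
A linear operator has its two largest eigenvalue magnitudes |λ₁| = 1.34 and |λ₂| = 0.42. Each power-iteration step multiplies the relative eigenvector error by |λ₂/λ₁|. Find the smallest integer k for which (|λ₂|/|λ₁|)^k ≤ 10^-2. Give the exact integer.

4

|λ₂/λ₁| = 0.42/1.34 = 0.31343
Need k ≥ ln(10^-2) / ln(0.31343) = -4.6052 / -1.1602 ≈ 3.969
Smallest integer k satisfying the bound: 4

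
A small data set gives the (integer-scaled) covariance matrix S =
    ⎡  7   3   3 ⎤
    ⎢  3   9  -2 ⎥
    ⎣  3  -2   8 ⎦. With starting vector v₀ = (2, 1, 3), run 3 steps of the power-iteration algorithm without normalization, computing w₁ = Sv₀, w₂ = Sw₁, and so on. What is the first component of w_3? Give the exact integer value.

3212

w1 = Sv₀ = (7·2 + 3·1 + 3·3; 3·2 + 9·1 + (-2)·3; 3·2 + (-2)·1 + 8·3) = (26, 9, 28)
w2 = Sw1 = (7·26 + 3·9 + 3·28; 3·26 + 9·9 + (-2)·28; 3·26 + (-2)·9 + 8·28) = (293, 103, 284)
w3 = Sw2 = (3212, 1238, 2945)
The requested component of w3 is 3212.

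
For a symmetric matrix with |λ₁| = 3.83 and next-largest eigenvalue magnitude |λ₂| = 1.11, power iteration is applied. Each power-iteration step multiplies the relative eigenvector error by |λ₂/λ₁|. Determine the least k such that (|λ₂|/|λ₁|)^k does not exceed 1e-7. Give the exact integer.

14

|λ₂/λ₁| = 1.11/3.83 = 0.28982
Need k ≥ ln(1e-7) / ln(0.28982) = -16.1181 / -1.2385 ≈ 13.014
Smallest integer k satisfying the bound: 14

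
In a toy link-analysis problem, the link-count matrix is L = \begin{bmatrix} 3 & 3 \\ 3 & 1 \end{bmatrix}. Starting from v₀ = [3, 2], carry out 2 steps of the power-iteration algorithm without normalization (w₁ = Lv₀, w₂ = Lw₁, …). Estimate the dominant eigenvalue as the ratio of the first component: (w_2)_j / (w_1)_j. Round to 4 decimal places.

λ ≈ 5.2000

w1 = Lv₀ = (3·3 + 3·2; 3·3 + 1·2) = (15, 11)
w2 = Lw1 = (3·15 + 3·11; 3·15 + 1·11) = (78, 56)
Ratio at component: 78 / 15 = 5.2000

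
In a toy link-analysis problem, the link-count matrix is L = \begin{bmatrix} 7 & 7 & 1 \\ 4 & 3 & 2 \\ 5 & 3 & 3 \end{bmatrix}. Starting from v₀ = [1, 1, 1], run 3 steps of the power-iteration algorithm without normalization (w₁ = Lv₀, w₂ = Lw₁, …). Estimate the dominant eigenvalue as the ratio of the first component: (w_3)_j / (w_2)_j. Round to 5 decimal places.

λ ≈ 12.01676

w1 = Lv₀ = (15, 9, 11)
w2 = Lw1 = (179, 109, 135)
w3 = Lw2 = (2151, 1313, 1627)
Ratio at component: 2151 / 179 = 12.01676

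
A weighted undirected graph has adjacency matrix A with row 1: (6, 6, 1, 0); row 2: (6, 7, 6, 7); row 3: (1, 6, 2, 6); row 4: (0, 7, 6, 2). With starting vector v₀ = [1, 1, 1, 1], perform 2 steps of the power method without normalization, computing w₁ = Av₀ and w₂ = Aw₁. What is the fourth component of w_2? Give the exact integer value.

w1 = Av₀ = (13, 26, 15, 15)
w2 = Aw1 = (249, 455, 289, 302)
The requested component of w2 is 302.

302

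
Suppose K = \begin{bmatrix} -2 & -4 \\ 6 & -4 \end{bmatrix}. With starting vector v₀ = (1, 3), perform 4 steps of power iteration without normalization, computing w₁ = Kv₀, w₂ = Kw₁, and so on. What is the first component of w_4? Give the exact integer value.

w1 = Kv₀ = ((-2)·1 + (-4)·3; 6·1 + (-4)·3) = (-14, -6)
w2 = Kw1 = ((-2)·(-14) + (-4)·(-6); 6·(-14) + (-4)·(-6)) = (52, -60)
w3 = Kw2 = (136, 552)
w4 = Kw3 = (-2480, -1392)
The requested component of w4 is -2480.

-2480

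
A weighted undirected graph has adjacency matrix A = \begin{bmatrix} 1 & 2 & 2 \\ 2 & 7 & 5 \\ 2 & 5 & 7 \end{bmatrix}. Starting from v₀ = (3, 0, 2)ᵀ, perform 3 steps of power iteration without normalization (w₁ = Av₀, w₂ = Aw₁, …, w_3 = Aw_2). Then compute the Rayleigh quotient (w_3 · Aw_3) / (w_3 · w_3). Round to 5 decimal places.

12.68458

w1 = Av₀ = (1·3 + 2·0 + 2·2; 2·3 + 7·0 + 5·2; 2·3 + 5·0 + 7·2) = (7, 16, 20)
w2 = Aw1 = (1·7 + 2·16 + 2·20; 2·7 + 7·16 + 5·20; 2·7 + 5·16 + 7·20) = (79, 226, 234)
w3 = Aw2 = (999, 2910, 2926)
Aw3 = (12671, 36998, 37030)
w3·Aw3 = 999·12671 + 2910·36998 + 2926·37030 = 228672289; w3·w3 = 999·999 + 2910·2910 + 2926·2926 = 18027577
λ ≈ 228672289/18027577 = 12.68458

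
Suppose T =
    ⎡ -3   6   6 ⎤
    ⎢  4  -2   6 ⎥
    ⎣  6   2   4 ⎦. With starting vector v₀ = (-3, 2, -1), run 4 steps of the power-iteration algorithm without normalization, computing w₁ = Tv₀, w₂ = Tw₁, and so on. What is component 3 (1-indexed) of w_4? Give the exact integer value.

w1 = Tv₀ = ((-3)·(-3) + 6·2 + 6·(-1); 4·(-3) + (-2)·2 + 6·(-1); 6·(-3) + 2·2 + 4·(-1)) = (15, -22, -18)
w2 = Tw1 = ((-3)·15 + 6·(-22) + 6·(-18); 4·15 + (-2)·(-22) + 6·(-18); 6·15 + 2·(-22) + 4·(-18)) = (-285, -4, -26)
w3 = Tw2 = (675, -1288, -1822)
w4 = Tw3 = (-20685, -5656, -5814)
The requested component of w4 is -5814.

-5814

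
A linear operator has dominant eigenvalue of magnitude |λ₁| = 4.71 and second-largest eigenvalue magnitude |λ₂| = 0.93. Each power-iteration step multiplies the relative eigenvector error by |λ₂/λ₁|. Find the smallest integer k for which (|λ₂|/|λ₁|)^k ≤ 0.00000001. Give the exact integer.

|λ₂/λ₁| = 0.93/4.71 = 0.19745
Need k ≥ ln(0.00000001) / ln(0.19745) = -18.4207 / -1.6223 ≈ 11.355
Smallest integer k satisfying the bound: 12

12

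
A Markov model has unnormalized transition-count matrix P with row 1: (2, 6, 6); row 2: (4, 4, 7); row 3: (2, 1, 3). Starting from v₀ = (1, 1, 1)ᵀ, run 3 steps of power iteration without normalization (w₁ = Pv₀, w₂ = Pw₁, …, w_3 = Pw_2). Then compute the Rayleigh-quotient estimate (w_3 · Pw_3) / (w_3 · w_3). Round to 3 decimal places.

w1 = Pv₀ = (14, 15, 6)
w2 = Pw1 = (154, 158, 61)
w3 = Pw2 = (1622, 1675, 649)
Pw3 = (17188, 17731, 6866)
w3·Pw3 = 1622·17188 + 1675·17731 + 649·6866 = 62034395; w3·w3 = 1622·1622 + 1675·1675 + 649·649 = 5857710
λ ≈ 62034395/5857710 = 10.590

λ ≈ 10.590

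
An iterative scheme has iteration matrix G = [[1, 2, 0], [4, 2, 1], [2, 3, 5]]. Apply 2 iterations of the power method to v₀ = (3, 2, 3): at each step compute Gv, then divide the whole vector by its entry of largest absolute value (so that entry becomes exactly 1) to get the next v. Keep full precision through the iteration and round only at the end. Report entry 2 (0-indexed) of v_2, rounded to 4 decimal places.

1.0000

Gv0 = (7.00000, 19.00000, 27.00000); divide by 27.00000 → v1 = (0.25926, 0.70370, 1.00000)
Gv1 = (1.66667, 3.44444, 7.62963); divide by 7.62963 → v2 = (0.21845, 0.45146, 1.00000)
Requested entry of v2: 206/206 = 1.0000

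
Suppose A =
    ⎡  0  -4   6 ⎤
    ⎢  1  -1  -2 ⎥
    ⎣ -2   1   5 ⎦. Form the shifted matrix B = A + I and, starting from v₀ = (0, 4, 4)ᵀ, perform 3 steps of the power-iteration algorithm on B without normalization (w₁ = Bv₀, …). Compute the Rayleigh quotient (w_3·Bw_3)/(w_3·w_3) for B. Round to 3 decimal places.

B = A + I has rows (1, -4, 6); (1, 0, -2); (-2, 1, 6)
w1 = Bv₀ = (1·0 + (-4)·4 + 6·4; 1·0 + 0·4 + (-2)·4; (-2)·0 + 1·4 + 6·4) = (8, -8, 28)
w2 = Bw1 = (1·8 + (-4)·(-8) + 6·28; 1·8 + 0·(-8) + (-2)·28; (-2)·8 + 1·(-8) + 6·28) = (208, -48, 144)
w3 = Bw2 = (1264, -80, 400)
Bw3 = (3984, 464, -208)
w3·Bw3 = 4915456; w3·w3 = 1764096; μ ≈ 4915456/1764096 = 2.786

μ ≈ 2.786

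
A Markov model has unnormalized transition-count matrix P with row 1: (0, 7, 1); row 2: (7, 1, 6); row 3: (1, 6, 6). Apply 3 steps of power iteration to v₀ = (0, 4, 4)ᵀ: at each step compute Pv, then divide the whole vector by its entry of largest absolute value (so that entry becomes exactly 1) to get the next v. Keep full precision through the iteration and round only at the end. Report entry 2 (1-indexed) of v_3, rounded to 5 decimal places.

Pv0 = (32.000000, 28.000000, 48.000000); divide by 48.000000 → v1 = (0.666667, 0.583333, 1.000000)
Pv1 = (5.083333, 11.250000, 10.166667); divide by 11.250000 → v2 = (0.451852, 1.000000, 0.903704)
Pv2 = (7.903704, 9.585185, 11.874074); divide by 11.874074 → v3 = (0.665627, 0.807236, 1.000000)
Requested entry of v3: 5176/6412 = 0.80724

0.80724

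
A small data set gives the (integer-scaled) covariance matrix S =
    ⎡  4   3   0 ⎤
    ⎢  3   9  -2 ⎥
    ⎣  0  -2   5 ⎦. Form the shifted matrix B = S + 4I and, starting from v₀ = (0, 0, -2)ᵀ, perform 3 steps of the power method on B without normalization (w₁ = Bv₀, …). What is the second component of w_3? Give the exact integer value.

1520

B = S + 4I has rows (8, 3, 0); (3, 13, -2); (0, -2, 9)
w1 = Bv₀ = (8·0 + 3·0 + 0·(-2); 3·0 + 13·0 + (-2)·(-2); 0·0 + (-2)·0 + 9·(-2)) = (0, 4, -18)
w2 = Bw1 = (8·0 + 3·4 + 0·(-18); 3·0 + 13·4 + (-2)·(-18); 0·0 + (-2)·4 + 9·(-18)) = (12, 88, -170)
w3 = Bw2 = (360, 1520, -1706)
Requested component of w3: 1520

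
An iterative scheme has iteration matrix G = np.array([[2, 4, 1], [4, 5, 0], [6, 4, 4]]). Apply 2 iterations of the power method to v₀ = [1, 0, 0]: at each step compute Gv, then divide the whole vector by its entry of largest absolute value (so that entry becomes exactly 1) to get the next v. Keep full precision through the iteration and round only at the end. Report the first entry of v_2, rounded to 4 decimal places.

Gv0 = (2.00000, 4.00000, 6.00000); divide by 6.00000 → v1 = (0.33333, 0.66667, 1.00000)
Gv1 = (4.33333, 4.66667, 8.66667); divide by 8.66667 → v2 = (0.50000, 0.53846, 1.00000)
Requested entry of v2: 26/52 = 0.5000

0.5000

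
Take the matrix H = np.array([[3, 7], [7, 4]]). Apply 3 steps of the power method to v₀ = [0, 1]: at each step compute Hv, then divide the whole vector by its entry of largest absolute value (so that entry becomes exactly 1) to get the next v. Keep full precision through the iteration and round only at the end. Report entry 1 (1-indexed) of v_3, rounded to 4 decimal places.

0.9983

Hv0 = (7.00000, 4.00000); divide by 7.00000 → v1 = (1.00000, 0.57143)
Hv1 = (7.00000, 9.28571); divide by 9.28571 → v2 = (0.75385, 1.00000)
Hv2 = (9.26154, 9.27692); divide by 9.27692 → v3 = (0.99834, 1.00000)
Requested entry of v3: 602/603 = 0.9983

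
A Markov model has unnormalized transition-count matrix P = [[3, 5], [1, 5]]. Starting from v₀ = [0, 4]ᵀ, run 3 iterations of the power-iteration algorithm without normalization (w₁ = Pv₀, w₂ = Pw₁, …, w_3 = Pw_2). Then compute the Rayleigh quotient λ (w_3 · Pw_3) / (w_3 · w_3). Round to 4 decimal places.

λ ≈ 6.4862

w1 = Pv₀ = (3·0 + 5·4; 1·0 + 5·4) = (20, 20)
w2 = Pw1 = (3·20 + 5·20; 1·20 + 5·20) = (160, 120)
w3 = Pw2 = (1080, 760)
Pw3 = (7040, 4880)
w3·Pw3 = 1080·7040 + 760·4880 = 11312000; w3·w3 = 1080·1080 + 760·760 = 1744000
λ ≈ 11312000/1744000 = 6.4862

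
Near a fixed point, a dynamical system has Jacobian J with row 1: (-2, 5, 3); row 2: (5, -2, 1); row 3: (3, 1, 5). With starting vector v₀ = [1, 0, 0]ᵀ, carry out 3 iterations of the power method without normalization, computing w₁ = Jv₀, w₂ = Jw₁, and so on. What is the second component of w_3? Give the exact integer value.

w1 = Jv₀ = (-2, 5, 3)
w2 = Jw1 = (38, -17, 14)
w3 = Jw2 = (-119, 238, 167)
The requested component of w3 is 238.

238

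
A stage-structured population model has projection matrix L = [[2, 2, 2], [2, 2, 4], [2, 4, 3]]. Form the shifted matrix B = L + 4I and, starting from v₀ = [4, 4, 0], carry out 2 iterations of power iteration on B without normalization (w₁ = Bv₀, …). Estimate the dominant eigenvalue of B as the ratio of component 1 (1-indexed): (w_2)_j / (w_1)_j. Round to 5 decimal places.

μ ≈ 9.50000

B = L + 4I has rows (6, 2, 2); (2, 6, 4); (2, 4, 7)
w1 = Bv₀ = (6·4 + 2·4 + 2·0; 2·4 + 6·4 + 4·0; 2·4 + 4·4 + 7·0) = (32, 32, 24)
w2 = Bw1 = (6·32 + 2·32 + 2·24; 2·32 + 6·32 + 4·24; 2·32 + 4·32 + 7·24) = (304, 352, 360)
Ratio: 304/32 = 9.50000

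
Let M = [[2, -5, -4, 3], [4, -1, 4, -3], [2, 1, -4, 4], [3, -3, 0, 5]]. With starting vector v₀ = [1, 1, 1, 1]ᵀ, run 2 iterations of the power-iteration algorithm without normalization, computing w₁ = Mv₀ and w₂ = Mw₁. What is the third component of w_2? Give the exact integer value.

4

w1 = Mv₀ = (-4, 4, 3, 5)
w2 = Mw1 = (-25, -23, 4, 1)
The requested component of w2 is 4.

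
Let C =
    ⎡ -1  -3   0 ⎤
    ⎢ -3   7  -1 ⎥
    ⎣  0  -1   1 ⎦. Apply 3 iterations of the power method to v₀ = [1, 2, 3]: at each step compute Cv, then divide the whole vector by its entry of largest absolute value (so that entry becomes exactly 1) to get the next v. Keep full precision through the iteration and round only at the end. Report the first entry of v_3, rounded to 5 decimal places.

Cv0 = (-7.000000, 8.000000, 1.000000); divide by 8.000000 → v1 = (-0.875000, 1.000000, 0.125000)
Cv1 = (-2.125000, 9.500000, -0.875000); divide by 9.500000 → v2 = (-0.223684, 1.000000, -0.092105)
Cv2 = (-2.776316, 7.763158, -1.092105); divide by 7.763158 → v3 = (-0.357627, 1.000000, -0.140678)
Requested entry of v3: -211/590 = -0.35763

-0.35763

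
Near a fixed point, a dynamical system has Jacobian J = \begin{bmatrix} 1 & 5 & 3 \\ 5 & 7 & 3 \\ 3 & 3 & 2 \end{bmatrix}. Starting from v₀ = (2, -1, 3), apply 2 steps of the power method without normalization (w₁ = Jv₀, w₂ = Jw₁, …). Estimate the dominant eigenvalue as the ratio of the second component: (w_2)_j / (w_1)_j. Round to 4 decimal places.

11.7500

w1 = Jv₀ = (1·2 + 5·(-1) + 3·3; 5·2 + 7·(-1) + 3·3; 3·2 + 3·(-1) + 2·3) = (6, 12, 9)
w2 = Jw1 = (1·6 + 5·12 + 3·9; 5·6 + 7·12 + 3·9; 3·6 + 3·12 + 2·9) = (93, 141, 72)
Ratio at component: 141 / 12 = 11.7500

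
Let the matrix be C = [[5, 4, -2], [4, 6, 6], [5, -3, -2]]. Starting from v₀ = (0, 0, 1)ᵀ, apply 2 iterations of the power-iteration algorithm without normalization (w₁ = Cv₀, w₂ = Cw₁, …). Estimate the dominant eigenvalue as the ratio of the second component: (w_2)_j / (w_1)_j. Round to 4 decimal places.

λ ≈ 2.6667

w1 = Cv₀ = (-2, 6, -2)
w2 = Cw1 = (18, 16, -24)
Ratio at component: 16 / 6 = 2.6667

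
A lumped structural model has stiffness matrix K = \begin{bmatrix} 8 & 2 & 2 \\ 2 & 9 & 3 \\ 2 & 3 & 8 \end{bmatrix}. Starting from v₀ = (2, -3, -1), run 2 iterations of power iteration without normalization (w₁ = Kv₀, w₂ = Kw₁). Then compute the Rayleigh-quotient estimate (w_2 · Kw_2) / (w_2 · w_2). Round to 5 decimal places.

w1 = Kv₀ = (8, -26, -13)
w2 = Kw1 = (-14, -257, -166)
Kw2 = (-958, -2839, -2127)
w2·Kw2 = (-14)·(-958) + (-257)·(-2839) + (-166)·(-2127) = 1096117; w2·w2 = (-14)·(-14) + (-257)·(-257) + (-166)·(-166) = 93801
λ ≈ 1096117/93801 = 11.68556

λ ≈ 11.68556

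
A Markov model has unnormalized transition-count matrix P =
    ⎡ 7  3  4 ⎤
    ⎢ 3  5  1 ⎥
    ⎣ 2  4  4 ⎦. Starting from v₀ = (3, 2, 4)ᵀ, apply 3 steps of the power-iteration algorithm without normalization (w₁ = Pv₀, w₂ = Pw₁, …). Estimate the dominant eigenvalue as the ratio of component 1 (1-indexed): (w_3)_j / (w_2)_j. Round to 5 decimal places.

11.11020

w1 = Pv₀ = (7·3 + 3·2 + 4·4; 3·3 + 5·2 + 1·4; 2·3 + 4·2 + 4·4) = (43, 23, 30)
w2 = Pw1 = (7·43 + 3·23 + 4·30; 3·43 + 5·23 + 1·30; 2·43 + 4·23 + 4·30) = (490, 274, 298)
w3 = Pw2 = (5444, 3138, 3268)
Ratio at component: 5444 / 490 = 11.11020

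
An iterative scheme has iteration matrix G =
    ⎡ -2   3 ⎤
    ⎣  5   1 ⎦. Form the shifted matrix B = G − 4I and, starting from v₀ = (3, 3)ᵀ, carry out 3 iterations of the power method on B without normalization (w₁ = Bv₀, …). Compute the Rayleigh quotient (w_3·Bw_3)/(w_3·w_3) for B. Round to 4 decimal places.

B = G − 4I has rows (-6, 3); (5, -3)
w1 = Bv₀ = (-9, 6)
w2 = Bw1 = (72, -63)
w3 = Bw2 = (-621, 549)
Bw3 = (5373, -4752)
w3·Bw3 = -5945481; w3·w3 = 687042; μ ≈ -5945481/687042 = -8.6537

μ ≈ -8.6537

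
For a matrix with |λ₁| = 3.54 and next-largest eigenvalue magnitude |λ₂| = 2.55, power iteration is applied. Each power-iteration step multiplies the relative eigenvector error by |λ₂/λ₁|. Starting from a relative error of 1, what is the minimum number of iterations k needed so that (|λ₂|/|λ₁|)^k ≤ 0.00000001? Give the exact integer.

57

|λ₂/λ₁| = 2.55/3.54 = 0.72034
Need k ≥ ln(0.00000001) / ln(0.72034) = -18.4207 / -0.3280 ≈ 56.155
Smallest integer k satisfying the bound: 57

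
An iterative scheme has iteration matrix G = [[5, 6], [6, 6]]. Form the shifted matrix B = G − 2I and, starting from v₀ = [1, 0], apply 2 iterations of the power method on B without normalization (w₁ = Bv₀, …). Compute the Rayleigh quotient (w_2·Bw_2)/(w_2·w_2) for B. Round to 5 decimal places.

B = G − 2I has rows (3, 6); (6, 4)
w1 = Bv₀ = (3, 6)
w2 = Bw1 = (45, 42)
Bw2 = (387, 438)
w2·Bw2 = 35811; w2·w2 = 3789; μ ≈ 35811/3789 = 9.45131

μ ≈ 9.45131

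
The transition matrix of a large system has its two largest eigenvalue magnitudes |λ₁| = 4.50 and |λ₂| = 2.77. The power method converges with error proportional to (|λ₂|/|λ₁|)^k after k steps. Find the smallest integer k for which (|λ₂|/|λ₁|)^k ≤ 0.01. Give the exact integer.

|λ₂/λ₁| = 2.77/4.50 = 0.61556
Need k ≥ ln(0.01) / ln(0.61556) = -4.6052 / -0.4852 ≈ 9.491
Smallest integer k satisfying the bound: 10

10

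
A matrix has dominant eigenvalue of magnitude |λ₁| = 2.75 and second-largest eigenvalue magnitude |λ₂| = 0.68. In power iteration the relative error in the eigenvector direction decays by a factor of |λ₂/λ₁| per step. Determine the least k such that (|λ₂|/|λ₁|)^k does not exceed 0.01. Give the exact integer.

|λ₂/λ₁| = 0.68/2.75 = 0.24727
Need k ≥ ln(0.01) / ln(0.24727) = -4.6052 / -1.3973 ≈ 3.296
Smallest integer k satisfying the bound: 4

4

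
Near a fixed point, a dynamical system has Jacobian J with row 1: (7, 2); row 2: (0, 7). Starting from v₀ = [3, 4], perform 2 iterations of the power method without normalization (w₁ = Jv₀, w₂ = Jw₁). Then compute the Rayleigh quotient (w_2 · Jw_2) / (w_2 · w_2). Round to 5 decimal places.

7.96238

w1 = Jv₀ = (7·3 + 2·4; 0·3 + 7·4) = (29, 28)
w2 = Jw1 = (7·29 + 2·28; 0·29 + 7·28) = (259, 196)
Jw2 = (2205, 1372)
w2·Jw2 = 259·2205 + 196·1372 = 840007; w2·w2 = 259·259 + 196·196 = 105497
λ ≈ 840007/105497 = 7.96238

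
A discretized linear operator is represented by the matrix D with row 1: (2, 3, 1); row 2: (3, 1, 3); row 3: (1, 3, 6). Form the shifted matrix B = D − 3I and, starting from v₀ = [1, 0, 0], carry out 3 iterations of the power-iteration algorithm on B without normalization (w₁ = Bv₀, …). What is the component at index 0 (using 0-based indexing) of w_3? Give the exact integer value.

B = D − 3I has rows (-1, 3, 1); (3, -2, 3); (1, 3, 3)
w1 = Bv₀ = ((-1)·1 + 3·0 + 1·0; 3·1 + (-2)·0 + 3·0; 1·1 + 3·0 + 3·0) = (-1, 3, 1)
w2 = Bw1 = ((-1)·(-1) + 3·3 + 1·1; 3·(-1) + (-2)·3 + 3·1; 1·(-1) + 3·3 + 3·1) = (11, -6, 11)
w3 = Bw2 = (-18, 78, 26)
Requested component of w3: -18

-18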